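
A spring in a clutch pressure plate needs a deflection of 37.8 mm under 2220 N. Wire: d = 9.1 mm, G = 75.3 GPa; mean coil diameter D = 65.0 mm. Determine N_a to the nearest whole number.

4

Required rate k = F/δ = 2220/37.8 = 58.73 N/mm
N_a = Gd⁴/(8D³k) = (75.3×10³ × 9.1⁴)/(8 × 65.0³ × 58.73)
    = 5.16369e+08 / 1.2903e+08 = 4.002 → 4 coils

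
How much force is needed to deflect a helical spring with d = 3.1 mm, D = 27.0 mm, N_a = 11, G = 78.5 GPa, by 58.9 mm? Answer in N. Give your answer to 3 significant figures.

247 N

k = Gd⁴/(8D³N_a) = (78.5×10³)(3.1⁴)/(8·27.0³·11) = 4.1855 N/mm
F = k·δ = 4.1855 × 58.9 = 246.52 N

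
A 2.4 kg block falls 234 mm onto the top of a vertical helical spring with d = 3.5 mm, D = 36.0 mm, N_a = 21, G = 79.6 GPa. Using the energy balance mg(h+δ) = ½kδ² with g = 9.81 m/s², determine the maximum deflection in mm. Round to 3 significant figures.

102 mm

k = Gd⁴/(8D³N_a) = (79.6×10³)(3.5⁴)/(8·36.0³·21) = 1.5239 N/mm
W = mg = 2.4 × 9.81 = 23.544 N
½kδ² − Wδ − Wh = 0 → δ = (W + √(W² + 2kWh))/k
δ = (23.544 + √(554.32 + 16791.7))/1.5239 = (23.544 + 131.7)/1.5239 = 101.87 mm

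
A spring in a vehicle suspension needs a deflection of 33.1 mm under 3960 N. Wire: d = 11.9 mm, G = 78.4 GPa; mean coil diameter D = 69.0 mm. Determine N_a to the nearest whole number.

Required rate k = F/δ = 3960/33.1 = 119.64 N/mm
N_a = Gd⁴/(8D³k) = (78.4×10³ × 11.9⁴)/(8 × 69.0³ × 119.64)
    = 1.57219e+09 / 3.14416e+08 = 5 → 5 coils

5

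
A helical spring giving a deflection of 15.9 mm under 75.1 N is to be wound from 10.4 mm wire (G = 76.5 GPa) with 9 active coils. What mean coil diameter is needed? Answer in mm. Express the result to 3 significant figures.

138 mm

Required rate k = F/δ = 75.1/15.9 = 4.7233 N/mm
D = (Gd⁴/(8N_a·k))^(1/3) = (76.5×10³·10.4⁴/(8·9·4.7233))^(1/3)
  = (2.6316e+06)^(1/3) = 138.0617 mm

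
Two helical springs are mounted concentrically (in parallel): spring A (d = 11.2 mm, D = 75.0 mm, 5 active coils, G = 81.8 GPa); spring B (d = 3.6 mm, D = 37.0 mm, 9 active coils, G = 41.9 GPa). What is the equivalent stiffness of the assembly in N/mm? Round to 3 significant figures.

k_A = Gd⁴/(8D³N_a) = (81.8×10³)(11.2⁴)/(8·75.0³·5) = 76.275 N/mm
k_B = Gd⁴/(8D³N_a) = (41.9×10³)(3.6⁴)/(8·37.0³·9) = 1.9297 N/mm
Parallel: k_eq = 76.275 + 1.9297 = 78.205 N/mm

78.2 N/mm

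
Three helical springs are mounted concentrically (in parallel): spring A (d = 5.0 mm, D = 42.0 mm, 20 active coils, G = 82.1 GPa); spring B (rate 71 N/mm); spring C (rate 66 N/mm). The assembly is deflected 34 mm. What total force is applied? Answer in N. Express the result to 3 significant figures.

k_A = Gd⁴/(8D³N_a) = (82.1×10³)(5.0⁴)/(8·42.0³·20) = 4.3287 N/mm
Parallel: k_eq = 4.3287 + 71 + 66 = 141.33 N/mm
F = k_eq·δ = 141.33·34 = 4805.2 N

4810 N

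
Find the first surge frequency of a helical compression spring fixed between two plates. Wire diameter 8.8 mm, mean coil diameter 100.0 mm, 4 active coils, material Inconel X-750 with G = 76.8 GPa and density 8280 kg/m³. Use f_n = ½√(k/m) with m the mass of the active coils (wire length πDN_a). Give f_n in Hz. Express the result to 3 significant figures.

75.4 Hz

k = Gd⁴/(8D³N_a) = (76.8×10³)(8.8⁴)/(8·100.0³·4) = 14.393 N/mm = 14393 N/m
Wire length L = πDN_a = π·100.0·4 = 1256.6 mm
m = ρ·(πd²/4)·L = 8280 × 60.821×10⁻⁶ m² × 1.2566 m = 0.63284 kg
f_n = ½√(k/m) = 0.5·√(14393/0.63284) = 0.5·√(22743) = 75.404 Hz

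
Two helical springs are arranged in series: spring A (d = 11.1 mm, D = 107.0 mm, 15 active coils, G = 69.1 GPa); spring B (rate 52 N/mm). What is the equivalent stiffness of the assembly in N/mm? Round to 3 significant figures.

6.27 N/mm

k_A = Gd⁴/(8D³N_a) = (69.1×10³)(11.1⁴)/(8·107.0³·15) = 7.1357 N/mm
Series: 1/k_eq = 1/7.1357 + 1/52 = 0.15937; k_eq = 6.2747 N/mm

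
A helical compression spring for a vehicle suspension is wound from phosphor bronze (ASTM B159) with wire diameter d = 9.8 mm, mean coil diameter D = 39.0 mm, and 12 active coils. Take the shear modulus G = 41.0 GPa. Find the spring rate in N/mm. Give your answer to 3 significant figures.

66.4 N/mm

k = Gd⁴/(8D³N_a) = (41.0×10³ × 9.8⁴) / (8 × 39.0³ × 12)
  = 3.78171e+08 / 5.69462e+06 = 66.408 N/mm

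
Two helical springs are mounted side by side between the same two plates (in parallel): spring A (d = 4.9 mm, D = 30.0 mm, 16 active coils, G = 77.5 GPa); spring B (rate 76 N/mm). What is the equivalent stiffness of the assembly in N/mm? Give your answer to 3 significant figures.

k_A = Gd⁴/(8D³N_a) = (77.5×10³)(4.9⁴)/(8·30.0³·16) = 12.927 N/mm
Parallel: k_eq = 12.927 + 76 = 88.927 N/mm

88.9 N/mm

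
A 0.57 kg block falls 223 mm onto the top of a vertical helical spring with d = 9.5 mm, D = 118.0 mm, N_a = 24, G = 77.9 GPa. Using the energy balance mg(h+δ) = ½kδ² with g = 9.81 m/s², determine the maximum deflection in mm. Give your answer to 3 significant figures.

38.1 mm

k = Gd⁴/(8D³N_a) = (77.9×10³)(9.5⁴)/(8·118.0³·24) = 2.0113 N/mm
W = mg = 0.57 × 9.81 = 5.5917 N
½kδ² − Wδ − Wh = 0 → δ = (W + √(W² + 2kWh))/k
δ = (5.5917 + √(31.267 + 5016.07))/2.0113 = (5.5917 + 71.045)/2.0113 = 38.102 mm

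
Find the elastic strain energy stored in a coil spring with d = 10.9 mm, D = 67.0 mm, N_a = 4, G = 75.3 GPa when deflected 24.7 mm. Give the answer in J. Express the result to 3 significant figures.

33.7 J

k = Gd⁴/(8D³N_a) = (75.3×10³)(10.9⁴)/(8·67.0³·4) = 110.44 N/mm
U = ½kδ² = 0.5 × 110.44 × 24.7² = 33689 N·mm = 33.689 J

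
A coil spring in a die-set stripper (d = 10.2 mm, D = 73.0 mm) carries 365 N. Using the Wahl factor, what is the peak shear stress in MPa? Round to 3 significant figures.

77.2 MPa

Spring index C = D/d = 73.0/10.2 = 7.1569
K_W = (4C−1)/(4C−4) + 0.615/C = 27.627/24.627 + 0.0859 = 1.2077
τ₀ = 8FD/(πd³) = 8·365·73.0/(π·10.2³) = 213160/3333.9 = 63.937 MPa
τ_max = K·τ₀ = 1.2077 × 63.937 = 77.22 MPa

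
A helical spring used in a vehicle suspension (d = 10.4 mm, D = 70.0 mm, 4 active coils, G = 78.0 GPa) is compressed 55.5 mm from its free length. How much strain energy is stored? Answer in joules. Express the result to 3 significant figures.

128 J

k = Gd⁴/(8D³N_a) = (78.0×10³)(10.4⁴)/(8·70.0³·4) = 83.135 N/mm
U = ½kδ² = 0.5 × 83.135 × 55.5² = 1.2804e+05 N·mm = 128.04 J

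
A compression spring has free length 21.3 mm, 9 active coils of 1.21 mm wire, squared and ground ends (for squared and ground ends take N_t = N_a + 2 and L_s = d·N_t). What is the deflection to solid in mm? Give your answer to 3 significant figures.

7.99 mm

N_t = 11; L_s = 1.21·11 = 13.31 mm
δ_solid = L₀ − L_s = 21.3 − 13.31 = 7.99 mm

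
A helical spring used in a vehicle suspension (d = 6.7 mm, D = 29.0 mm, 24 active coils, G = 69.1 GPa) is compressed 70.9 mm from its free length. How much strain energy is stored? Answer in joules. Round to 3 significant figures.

74.7 J

k = Gd⁴/(8D³N_a) = (69.1×10³)(6.7⁴)/(8·29.0³·24) = 29.736 N/mm
U = ½kδ² = 0.5 × 29.736 × 70.9² = 74739 N·mm = 74.739 J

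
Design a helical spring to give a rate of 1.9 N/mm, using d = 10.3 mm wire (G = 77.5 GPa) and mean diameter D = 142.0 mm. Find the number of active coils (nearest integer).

N_a = Gd⁴/(8D³k) = (77.5×10³ × 10.3⁴)/(8 × 142.0³ × 1.9)
    = 8.72269e+08 / 4.3522e+07 = 20.04 → 20 coils

20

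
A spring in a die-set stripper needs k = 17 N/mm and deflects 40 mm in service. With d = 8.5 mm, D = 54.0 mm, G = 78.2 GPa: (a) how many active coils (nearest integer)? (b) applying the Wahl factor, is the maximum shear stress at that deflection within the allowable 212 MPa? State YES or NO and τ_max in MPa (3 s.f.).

(a) 19 coils; (b) YES, τ_max = 189 MPa

N_a = Gd⁴/(8D³k) = (78.2×10³)(8.5⁴)/(8·54.0³·17) = 19.06 → N_a = 19
Actual rate k = Gd⁴/(8D³·19) = 17.055 N/mm
Working load F = kδ = 17.055·40 = 682.21 N
C = 54.0/8.5 = 6.3529; K_W = (4C−1)/(4C−4)+0.615/C = 1.2369
τ_max = K_W·8FD/(πd³) = 1.2369·152.75 = 188.94 MPa
τ_max ≤ 212 MPa → acceptable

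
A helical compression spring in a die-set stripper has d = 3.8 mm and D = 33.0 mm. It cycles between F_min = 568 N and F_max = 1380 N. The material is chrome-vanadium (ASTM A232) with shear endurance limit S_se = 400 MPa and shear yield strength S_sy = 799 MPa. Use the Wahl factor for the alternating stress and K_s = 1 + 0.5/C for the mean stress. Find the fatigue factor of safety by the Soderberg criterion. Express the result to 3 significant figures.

C = D/d = 33.0/3.8 = 8.6842; K_W = (4C−1)/(4C−4)+0.615/C = 1.1684; K_s = 1+0.5/C = 1.0576
F_a = (F_max−F_min)/2 = 406 N; F_m = (F_max+F_min)/2 = 974 N
τ_a = K_W·8F_aD/(πd³) = 1.1684 × 621.77 = 726.49 MPa
τ_m = K_s·8F_mD/(πd³) = 1.0576 × 1491.6 = 1577.5 MPa
Soderberg: 1/n_f = τ_a/S_se + τ_m/S_sy = 726.49/400 + 1577.5/799 = 1.81622 + 1.97436 = 3.7906
n_f = 1/3.7906 = 0.2638

0.264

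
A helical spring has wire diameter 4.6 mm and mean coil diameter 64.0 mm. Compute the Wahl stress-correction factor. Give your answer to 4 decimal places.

1.1023

C = D/d = 64.0/4.6 = 13.9130
K_W = (4C−1)/(4C−4) + 0.615/C = 54.652/51.652 + 0.0442 = 1.1023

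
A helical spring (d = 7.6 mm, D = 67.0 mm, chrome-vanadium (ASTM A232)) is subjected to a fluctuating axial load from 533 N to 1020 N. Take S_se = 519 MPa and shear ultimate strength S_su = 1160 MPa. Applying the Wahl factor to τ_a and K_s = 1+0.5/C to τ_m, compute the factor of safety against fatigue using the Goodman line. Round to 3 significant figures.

C = D/d = 67.0/7.6 = 8.8158; K_W = (4C−1)/(4C−4)+0.615/C = 1.1657; K_s = 1+0.5/C = 1.0567
F_a = (F_max−F_min)/2 = 243.5 N; F_m = (F_max+F_min)/2 = 776.5 N
τ_a = K_W·8F_aD/(πd³) = 1.1657 × 94.64 = 110.32 MPa
τ_m = K_s·8F_mD/(πd³) = 1.0567 × 301.8 = 318.91 MPa
Goodman: 1/n_f = τ_a/S_se + τ_m/S_su = 110.32/519 + 318.91/1160 = 0.21257 + 0.27493 = 0.4875
n_f = 1/0.4875 = 2.051

2.05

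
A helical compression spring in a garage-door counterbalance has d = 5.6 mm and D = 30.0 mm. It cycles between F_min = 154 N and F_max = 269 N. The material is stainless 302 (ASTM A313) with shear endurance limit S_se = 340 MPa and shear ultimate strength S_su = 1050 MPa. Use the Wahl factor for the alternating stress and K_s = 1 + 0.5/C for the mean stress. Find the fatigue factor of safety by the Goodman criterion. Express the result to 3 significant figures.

C = D/d = 30.0/5.6 = 5.3571; K_W = (4C−1)/(4C−4)+0.615/C = 1.2869; K_s = 1+0.5/C = 1.0933
F_a = (F_max−F_min)/2 = 57.5 N; F_m = (F_max+F_min)/2 = 211.5 N
τ_a = K_W·8F_aD/(πd³) = 1.2869 × 25.013 = 32.19 MPa
τ_m = K_s·8F_mD/(πd³) = 1.0933 × 92.004 = 100.59 MPa
Goodman: 1/n_f = τ_a/S_se + τ_m/S_su = 32.19/340 + 100.59/1050 = 0.09468 + 0.09580 = 0.19048
n_f = 1/0.19048 = 5.25

5.25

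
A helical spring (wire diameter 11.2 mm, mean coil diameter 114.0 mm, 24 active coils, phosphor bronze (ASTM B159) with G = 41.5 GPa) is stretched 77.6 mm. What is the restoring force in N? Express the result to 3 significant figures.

178 N

k = Gd⁴/(8D³N_a) = (41.5×10³)(11.2⁴)/(8·114.0³·24) = 2.2956 N/mm
F = k·δ = 2.2956 × 77.6 = 178.14 N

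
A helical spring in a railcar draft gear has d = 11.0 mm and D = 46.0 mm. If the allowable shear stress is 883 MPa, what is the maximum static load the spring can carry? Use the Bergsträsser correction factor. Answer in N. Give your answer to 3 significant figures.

C = D/d = 46.0/11.0 = 4.1818
K_B = (4C+2)/(4C−3) = 18.727/13.727 = 1.3642
τ_max = K·8FD/(πd³) → F_max = τ_allow·πd³/(8DK)
F_max = 883·π·11.0³/(8·46.0·1.3642) = 3.6922e+06/502.04 = 7354.5 N

7350 N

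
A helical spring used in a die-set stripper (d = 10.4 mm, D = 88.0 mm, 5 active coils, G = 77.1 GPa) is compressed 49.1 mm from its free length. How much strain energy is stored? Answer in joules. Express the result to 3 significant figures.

39.9 J

k = Gd⁴/(8D³N_a) = (77.1×10³)(10.4⁴)/(8·88.0³·5) = 33.089 N/mm
U = ½kδ² = 0.5 × 33.089 × 49.1² = 39885 N·mm = 39.885 J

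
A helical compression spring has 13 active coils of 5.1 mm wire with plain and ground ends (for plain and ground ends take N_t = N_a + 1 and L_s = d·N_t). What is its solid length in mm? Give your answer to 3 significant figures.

plain and ground ends: N_t = N_a + 1 = 13 + 1 = 14
L_s = d·N_t = 5.1 × 14 = 71.4 mm

71.4 mm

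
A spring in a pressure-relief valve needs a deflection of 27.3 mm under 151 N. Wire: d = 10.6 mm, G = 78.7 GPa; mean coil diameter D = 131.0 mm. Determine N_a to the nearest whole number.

10

Required rate k = F/δ = 151/27.3 = 5.5311 N/mm
N_a = Gd⁴/(8D³k) = (78.7×10³ × 10.6⁴)/(8 × 131.0³ × 5.5311)
    = 9.93569e+08 / 9.9476e+07 = 9.988 → 10 coils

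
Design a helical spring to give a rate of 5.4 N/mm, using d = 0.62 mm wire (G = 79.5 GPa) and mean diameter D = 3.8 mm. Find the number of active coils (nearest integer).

N_a = Gd⁴/(8D³k) = (79.5×10³ × 0.62⁴)/(8 × 3.8³ × 5.4)
    = 11747.2 / 2370.47 = 4.956 → 5 coils

5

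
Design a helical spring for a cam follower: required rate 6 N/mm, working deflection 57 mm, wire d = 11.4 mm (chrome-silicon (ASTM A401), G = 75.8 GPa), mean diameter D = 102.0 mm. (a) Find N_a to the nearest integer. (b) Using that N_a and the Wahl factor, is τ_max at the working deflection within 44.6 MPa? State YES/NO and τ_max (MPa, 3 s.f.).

(a) 25 coils; (b) NO, τ_max = 70.1 MPa

N_a = Gd⁴/(8D³k) = (75.8×10³)(11.4⁴)/(8·102.0³·6) = 25.13 → N_a = 25
Actual rate k = Gd⁴/(8D³·25) = 6.032 N/mm
Working load F = kδ = 6.032·57 = 343.82 N
C = 102.0/11.4 = 8.9474; K_W = (4C−1)/(4C−4)+0.615/C = 1.1631
τ_max = K_W·8FD/(πd³) = 1.1631·60.278 = 70.11 MPa
τ_max > 44.6 MPa → exceeds allowable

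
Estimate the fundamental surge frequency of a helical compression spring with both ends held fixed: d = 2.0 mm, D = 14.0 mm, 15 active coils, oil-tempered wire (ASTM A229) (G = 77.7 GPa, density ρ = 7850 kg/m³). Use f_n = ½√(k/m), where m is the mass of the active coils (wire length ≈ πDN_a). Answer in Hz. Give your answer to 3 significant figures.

241 Hz

k = Gd⁴/(8D³N_a) = (77.7×10³)(2.0⁴)/(8·14.0³·15) = 3.7755 N/mm = 3775.5 N/m
Wire length L = πDN_a = π·14.0·15 = 659.73 mm
m = ρ·(πd²/4)·L = 7850 × 3.1416×10⁻⁶ m² × 0.65973 m = 0.01627 kg
f_n = ½√(k/m) = 0.5·√(3775.5/0.01627) = 0.5·√(2.3205e+05) = 240.86 Hz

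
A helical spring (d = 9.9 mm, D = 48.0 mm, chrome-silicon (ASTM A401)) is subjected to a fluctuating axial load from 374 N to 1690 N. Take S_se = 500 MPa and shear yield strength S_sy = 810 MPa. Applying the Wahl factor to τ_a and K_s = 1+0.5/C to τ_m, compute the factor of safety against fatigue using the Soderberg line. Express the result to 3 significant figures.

C = D/d = 48.0/9.9 = 4.8485; K_W = (4C−1)/(4C−4)+0.615/C = 1.3217; K_s = 1+0.5/C = 1.1031
F_a = (F_max−F_min)/2 = 658 N; F_m = (F_max+F_min)/2 = 1032 N
τ_a = K_W·8F_aD/(πd³) = 1.3217 × 82.89 = 109.56 MPa
τ_m = K_s·8F_mD/(πd³) = 1.1031 × 130 = 143.41 MPa
Soderberg: 1/n_f = τ_a/S_se + τ_m/S_sy = 109.56/500 + 143.41/810 = 0.21912 + 0.17705 = 0.39617
n_f = 1/0.39617 = 2.524

2.52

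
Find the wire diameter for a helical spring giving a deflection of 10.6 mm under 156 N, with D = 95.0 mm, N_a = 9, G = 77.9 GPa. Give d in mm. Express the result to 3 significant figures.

10.4 mm

Required rate k = F/δ = 156/10.6 = 14.717 N/mm
d = (8D³N_a·k / G)^(1/4) = (8·95.0³·9·14.717 / (77.9×10³))^0.25
  = (11662)^0.25 = 10.3919 mm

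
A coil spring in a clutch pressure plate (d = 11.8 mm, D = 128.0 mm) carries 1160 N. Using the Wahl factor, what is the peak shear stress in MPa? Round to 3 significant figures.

261 MPa

Spring index C = D/d = 128.0/11.8 = 10.8475
K_W = (4C−1)/(4C−4) + 0.615/C = 42.390/39.390 + 0.0567 = 1.1329
τ₀ = 8FD/(πd³) = 8·1160·128.0/(π·11.8³) = 1.18784e+06/5161.7 = 230.12 MPa
τ_max = K·τ₀ = 1.1329 × 230.12 = 260.7 MPa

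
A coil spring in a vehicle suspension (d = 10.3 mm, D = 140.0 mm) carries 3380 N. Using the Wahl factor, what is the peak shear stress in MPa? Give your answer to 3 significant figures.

1220 MPa

Spring index C = D/d = 140.0/10.3 = 13.5922
K_W = (4C−1)/(4C−4) + 0.615/C = 53.369/50.369 + 0.0452 = 1.1048
τ₀ = 8FD/(πd³) = 8·3380·140.0/(π·10.3³) = 3.7856e+06/3432.9 = 1102.7 MPa
τ_max = K·τ₀ = 1.1048 × 1102.7 = 1218.3 MPa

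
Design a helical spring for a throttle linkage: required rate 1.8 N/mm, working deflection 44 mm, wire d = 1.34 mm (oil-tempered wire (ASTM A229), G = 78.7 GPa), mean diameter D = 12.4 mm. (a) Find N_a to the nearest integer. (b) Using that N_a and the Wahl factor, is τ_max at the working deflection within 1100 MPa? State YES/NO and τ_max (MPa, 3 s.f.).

(a) 9 coils; (b) NO, τ_max = 1240 MPa

N_a = Gd⁴/(8D³k) = (78.7×10³)(1.34⁴)/(8·12.4³·1.8) = 9.242 → N_a = 9
Actual rate k = Gd⁴/(8D³·9) = 1.8484 N/mm
Working load F = kδ = 1.8484·44 = 81.33 N
C = 12.4/1.34 = 9.2537; K_W = (4C−1)/(4C−4)+0.615/C = 1.1573
τ_max = K_W·8FD/(πd³) = 1.1573·1067.3 = 1235.2 MPa
τ_max > 1100 MPa → exceeds allowable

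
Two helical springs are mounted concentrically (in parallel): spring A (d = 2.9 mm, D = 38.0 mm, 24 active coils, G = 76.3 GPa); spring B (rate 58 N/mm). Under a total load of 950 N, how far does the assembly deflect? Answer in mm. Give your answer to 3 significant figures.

16.2 mm

k_A = Gd⁴/(8D³N_a) = (76.3×10³)(2.9⁴)/(8·38.0³·24) = 0.51223 N/mm
Parallel: k_eq = 0.51223 + 58 = 58.512 N/mm
δ = F/k_eq = 950/58.512 = 16.236 mm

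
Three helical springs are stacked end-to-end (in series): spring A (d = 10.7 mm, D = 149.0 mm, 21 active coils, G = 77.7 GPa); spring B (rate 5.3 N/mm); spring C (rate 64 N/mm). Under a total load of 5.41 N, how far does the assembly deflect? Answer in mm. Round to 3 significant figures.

k_A = Gd⁴/(8D³N_a) = (77.7×10³)(10.7⁴)/(8·149.0³·21) = 1.8327 N/mm
Series: 1/k_eq = 1/1.8327 + 1/5.3 + 1/64 = 0.74995; k_eq = 1.3334 N/mm
δ = F/k_eq = 5.41/1.3334 = 4.0572 mm

4.06 mm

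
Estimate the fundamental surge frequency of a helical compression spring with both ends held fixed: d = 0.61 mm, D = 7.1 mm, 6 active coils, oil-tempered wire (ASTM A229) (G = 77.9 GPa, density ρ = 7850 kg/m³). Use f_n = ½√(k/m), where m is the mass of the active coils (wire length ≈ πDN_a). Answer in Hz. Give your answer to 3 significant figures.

k = Gd⁴/(8D³N_a) = (77.9×10³)(0.61⁴)/(8·7.1³·6) = 0.62783 N/mm = 627.83 N/m
Wire length L = πDN_a = π·7.1·6 = 133.83 mm
m = ρ·(πd²/4)·L = 7850 × 0.29225×10⁻⁶ m² × 0.13383 m = 0.00030703 kg
f_n = ½√(k/m) = 0.5·√(627.83/0.00030703) = 0.5·√(2.0449e+06) = 714.99 Hz

715 Hz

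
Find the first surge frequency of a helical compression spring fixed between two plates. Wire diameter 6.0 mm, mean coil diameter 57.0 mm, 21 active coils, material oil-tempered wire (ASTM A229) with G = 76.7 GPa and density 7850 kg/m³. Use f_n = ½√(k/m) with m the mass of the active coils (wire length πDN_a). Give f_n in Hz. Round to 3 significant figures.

30.9 Hz

k = Gd⁴/(8D³N_a) = (76.7×10³)(6.0⁴)/(8·57.0³·21) = 3.195 N/mm = 3195 N/m
Wire length L = πDN_a = π·57.0·21 = 3760.5 mm
m = ρ·(πd²/4)·L = 7850 × 28.274×10⁻⁶ m² × 3.7605 m = 0.83465 kg
f_n = ½√(k/m) = 0.5·√(3195/0.83465) = 0.5·√(3827.9) = 30.935 Hz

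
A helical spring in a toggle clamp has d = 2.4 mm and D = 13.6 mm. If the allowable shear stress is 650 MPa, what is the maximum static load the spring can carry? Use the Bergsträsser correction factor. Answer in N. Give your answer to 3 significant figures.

207 N

C = D/d = 13.6/2.4 = 5.6667
K_B = (4C+2)/(4C−3) = 24.667/19.667 = 1.2542
τ_max = K·8FD/(πd³) → F_max = τ_allow·πd³/(8DK)
F_max = 650·π·2.4³/(8·13.6·1.2542) = 28229/136.46 = 206.87 N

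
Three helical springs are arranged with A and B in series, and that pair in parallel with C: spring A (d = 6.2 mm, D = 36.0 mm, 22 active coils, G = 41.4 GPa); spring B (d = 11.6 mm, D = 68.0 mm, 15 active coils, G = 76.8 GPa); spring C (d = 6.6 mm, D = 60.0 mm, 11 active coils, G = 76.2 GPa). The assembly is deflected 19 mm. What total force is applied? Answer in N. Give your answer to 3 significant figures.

k_A = Gd⁴/(8D³N_a) = (41.4×10³)(6.2⁴)/(8·36.0³·22) = 7.4498 N/mm
k_B = Gd⁴/(8D³N_a) = (76.8×10³)(11.6⁴)/(8·68.0³·15) = 36.854 N/mm
k_C = Gd⁴/(8D³N_a) = (76.2×10³)(6.6⁴)/(8·60.0³·11) = 7.6067 N/mm
Springs A,B series: k_AB = 1/(1/7.4498+1/36.854) = 6.1971 N/mm; parallel with C: k_eq = 6.1971+7.6067 = 13.804 N/mm
F = k_eq·δ = 13.804·19 = 262.27 N

262 N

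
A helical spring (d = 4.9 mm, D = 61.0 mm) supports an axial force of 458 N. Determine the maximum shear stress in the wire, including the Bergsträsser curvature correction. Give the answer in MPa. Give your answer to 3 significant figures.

669 MPa

Spring index C = D/d = 61.0/4.9 = 12.4490
K_B = (4C+2)/(4C−3) = 51.796/46.796 = 1.1068
τ₀ = 8FD/(πd³) = 8·458·61.0/(π·4.9³) = 223504/369.61 = 604.71 MPa
τ_max = K·τ₀ = 1.1068 × 604.71 = 669.32 MPa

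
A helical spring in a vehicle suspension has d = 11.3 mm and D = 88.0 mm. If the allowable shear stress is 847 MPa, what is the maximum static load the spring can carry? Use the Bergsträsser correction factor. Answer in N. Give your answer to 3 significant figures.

4630 N

C = D/d = 88.0/11.3 = 7.7876
K_B = (4C+2)/(4C−3) = 33.150/28.150 = 1.1776
τ_max = K·8FD/(πd³) → F_max = τ_allow·πd³/(8DK)
F_max = 847·π·11.3³/(8·88.0·1.1776) = 3.8394e+06/829.04 = 4631.2 N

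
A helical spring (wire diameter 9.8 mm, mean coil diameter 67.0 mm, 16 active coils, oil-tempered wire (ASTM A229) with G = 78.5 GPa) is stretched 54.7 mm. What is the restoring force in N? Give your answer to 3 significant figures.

k = Gd⁴/(8D³N_a) = (78.5×10³)(9.8⁴)/(8·67.0³·16) = 18.808 N/mm
F = k·δ = 18.808 × 54.7 = 1028.8 N

1030 N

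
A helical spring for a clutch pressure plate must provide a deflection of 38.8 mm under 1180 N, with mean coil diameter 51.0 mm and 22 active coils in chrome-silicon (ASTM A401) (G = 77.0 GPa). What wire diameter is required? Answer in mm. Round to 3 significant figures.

Required rate k = F/δ = 1180/38.8 = 30.412 N/mm
d = (8D³N_a·k / G)^(1/4) = (8·51.0³·22·30.412 / (77.0×10³))^0.25
  = (9221.1)^0.25 = 9.7993 mm

9.80 mm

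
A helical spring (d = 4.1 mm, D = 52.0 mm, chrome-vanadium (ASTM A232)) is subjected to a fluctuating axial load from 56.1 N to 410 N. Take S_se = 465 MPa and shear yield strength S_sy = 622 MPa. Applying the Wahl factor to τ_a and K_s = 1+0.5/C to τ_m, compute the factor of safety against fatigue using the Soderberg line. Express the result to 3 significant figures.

C = D/d = 52.0/4.1 = 12.6829; K_W = (4C−1)/(4C−4)+0.615/C = 1.1127; K_s = 1+0.5/C = 1.0394
F_a = (F_max−F_min)/2 = 176.95 N; F_m = (F_max+F_min)/2 = 233.05 N
τ_a = K_W·8F_aD/(πd³) = 1.1127 × 339.97 = 378.28 MPa
τ_m = K_s·8F_mD/(πd³) = 1.0394 × 447.76 = 465.41 MPa
Soderberg: 1/n_f = τ_a/S_se + τ_m/S_sy = 378.28/465 + 465.41/622 = 0.81351 + 0.74824 = 1.5618
n_f = 1/1.5618 = 0.6403

0.640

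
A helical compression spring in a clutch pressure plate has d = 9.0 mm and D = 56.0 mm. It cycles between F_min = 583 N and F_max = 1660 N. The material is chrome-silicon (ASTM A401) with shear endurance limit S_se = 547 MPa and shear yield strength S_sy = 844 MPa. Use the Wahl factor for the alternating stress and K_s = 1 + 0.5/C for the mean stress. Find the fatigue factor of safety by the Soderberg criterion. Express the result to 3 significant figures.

C = D/d = 56.0/9.0 = 6.2222; K_W = (4C−1)/(4C−4)+0.615/C = 1.2425; K_s = 1+0.5/C = 1.0804
F_a = (F_max−F_min)/2 = 538.5 N; F_m = (F_max+F_min)/2 = 1121.5 N
τ_a = K_W·8F_aD/(πd³) = 1.2425 × 105.34 = 130.88 MPa
τ_m = K_s·8F_mD/(πd³) = 1.0804 × 219.38 = 237.01 MPa
Soderberg: 1/n_f = τ_a/S_se + τ_m/S_sy = 130.88/547 + 237.01/844 = 0.23927 + 0.28082 = 0.52008
n_f = 1/0.52008 = 1.923

1.92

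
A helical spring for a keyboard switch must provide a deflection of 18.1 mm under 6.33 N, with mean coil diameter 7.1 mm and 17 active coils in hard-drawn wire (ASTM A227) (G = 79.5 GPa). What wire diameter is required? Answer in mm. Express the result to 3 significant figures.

0.680 mm

Required rate k = F/δ = 6.33/18.1 = 0.34972 N/mm
d = (8D³N_a·k / G)^(1/4) = (8·7.1³·17·0.34972 / (79.5×10³))^0.25
  = (0.21413)^0.25 = 0.6802 mm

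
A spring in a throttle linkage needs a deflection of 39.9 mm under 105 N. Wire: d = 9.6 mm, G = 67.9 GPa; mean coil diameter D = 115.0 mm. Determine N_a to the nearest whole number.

18

Required rate k = F/δ = 105/39.9 = 2.6316 N/mm
N_a = Gd⁴/(8D³k) = (67.9×10³ × 9.6⁴)/(8 × 115.0³ × 2.6316)
    = 5.76706e+08 / 3.20184e+07 = 18.01 → 18 coils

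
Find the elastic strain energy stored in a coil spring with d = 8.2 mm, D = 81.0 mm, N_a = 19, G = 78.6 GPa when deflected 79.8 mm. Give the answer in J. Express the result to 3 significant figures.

k = Gd⁴/(8D³N_a) = (78.6×10³)(8.2⁴)/(8·81.0³·19) = 4.3993 N/mm
U = ½kδ² = 0.5 × 4.3993 × 79.8² = 14007 N·mm = 14.007 J

14.0 J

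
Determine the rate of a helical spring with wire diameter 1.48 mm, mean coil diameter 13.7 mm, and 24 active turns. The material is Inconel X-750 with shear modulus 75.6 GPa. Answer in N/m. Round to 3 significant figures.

k = Gd⁴/(8D³N_a) = (75.6×10³ × 1.48⁴) / (8 × 13.7³ × 24)
  = 362718 / 493700 = 0.73469 N/mm = 734.69 N/m

735 N/m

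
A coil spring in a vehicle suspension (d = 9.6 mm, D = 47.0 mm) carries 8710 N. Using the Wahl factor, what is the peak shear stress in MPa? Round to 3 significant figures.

Spring index C = D/d = 47.0/9.6 = 4.8958
K_W = (4C−1)/(4C−4) + 0.615/C = 18.583/15.583 + 0.1256 = 1.3181
τ₀ = 8FD/(πd³) = 8·8710·47.0/(π·9.6³) = 3.27496e+06/2779.5 = 1178.3 MPa
τ_max = K·τ₀ = 1.3181 × 1178.3 = 1553.1 MPa

1550 MPa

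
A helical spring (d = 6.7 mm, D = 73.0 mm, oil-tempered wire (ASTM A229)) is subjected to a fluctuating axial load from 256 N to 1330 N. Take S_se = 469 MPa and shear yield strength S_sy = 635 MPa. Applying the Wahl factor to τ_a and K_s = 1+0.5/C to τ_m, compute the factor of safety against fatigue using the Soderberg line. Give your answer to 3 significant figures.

C = D/d = 73.0/6.7 = 10.8955; K_W = (4C−1)/(4C−4)+0.615/C = 1.1322; K_s = 1+0.5/C = 1.0459
F_a = (F_max−F_min)/2 = 537 N; F_m = (F_max+F_min)/2 = 793 N
τ_a = K_W·8F_aD/(πd³) = 1.1322 × 331.9 = 375.79 MPa
τ_m = K_s·8F_mD/(πd³) = 1.0459 × 490.13 = 512.62 MPa
Soderberg: 1/n_f = τ_a/S_se + τ_m/S_sy = 375.79/469 + 512.62/635 = 0.80127 + 0.80728 = 1.6085
n_f = 1/1.6085 = 0.6217

0.622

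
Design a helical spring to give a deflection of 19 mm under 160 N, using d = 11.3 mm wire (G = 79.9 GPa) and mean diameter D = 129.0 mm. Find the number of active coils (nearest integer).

Required rate k = F/δ = 160/19 = 8.4211 N/mm
N_a = Gd⁴/(8D³k) = (79.9×10³ × 11.3⁴)/(8 × 129.0³ × 8.4211)
    = 1.30275e+09 / 1.44619e+08 = 9.008 → 9 coils

9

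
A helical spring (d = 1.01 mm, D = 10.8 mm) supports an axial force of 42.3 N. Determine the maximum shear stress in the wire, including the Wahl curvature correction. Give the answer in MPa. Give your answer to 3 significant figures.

1280 MPa

Spring index C = D/d = 10.8/1.01 = 10.6931
K_W = (4C−1)/(4C−4) + 0.615/C = 41.772/38.772 + 0.0575 = 1.1349
τ₀ = 8FD/(πd³) = 8·42.3·10.8/(π·1.01³) = 3654.72/3.2368 = 1129.1 MPa
τ_max = K·τ₀ = 1.1349 × 1129.1 = 1281.4 MPa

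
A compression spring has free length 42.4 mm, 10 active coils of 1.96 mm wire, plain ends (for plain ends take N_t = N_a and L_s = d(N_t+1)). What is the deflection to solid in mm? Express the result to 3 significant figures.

20.8 mm

N_t = 10; L_s = 1.96·11 = 21.56 mm
δ_solid = L₀ − L_s = 42.4 − 21.56 = 20.84 mm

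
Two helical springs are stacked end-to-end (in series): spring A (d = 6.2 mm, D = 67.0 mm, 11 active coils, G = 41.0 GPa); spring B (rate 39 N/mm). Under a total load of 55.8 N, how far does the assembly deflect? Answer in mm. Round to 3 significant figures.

25.8 mm

k_A = Gd⁴/(8D³N_a) = (41.0×10³)(6.2⁴)/(8·67.0³·11) = 2.289 N/mm
Series: 1/k_eq = 1/2.289 + 1/39 = 0.46252; k_eq = 2.1621 N/mm
δ = F/k_eq = 55.8/2.1621 = 25.808 mm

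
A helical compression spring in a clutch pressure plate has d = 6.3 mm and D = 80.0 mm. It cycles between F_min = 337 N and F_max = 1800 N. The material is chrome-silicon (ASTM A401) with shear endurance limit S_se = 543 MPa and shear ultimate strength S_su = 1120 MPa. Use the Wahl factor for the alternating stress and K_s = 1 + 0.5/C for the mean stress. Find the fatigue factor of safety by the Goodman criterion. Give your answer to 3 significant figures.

C = D/d = 80.0/6.3 = 12.6984; K_W = (4C−1)/(4C−4)+0.615/C = 1.1125; K_s = 1+0.5/C = 1.0394
F_a = (F_max−F_min)/2 = 731.5 N; F_m = (F_max+F_min)/2 = 1068.5 N
τ_a = K_W·8F_aD/(πd³) = 1.1125 × 595.97 = 663.04 MPa
τ_m = K_s·8F_mD/(πd³) = 1.0394 × 870.53 = 904.81 MPa
Goodman: 1/n_f = τ_a/S_se + τ_m/S_su = 663.04/543 + 904.81/1120 = 1.22107 + 0.80786 = 2.0289
n_f = 1/2.0289 = 0.4929

0.493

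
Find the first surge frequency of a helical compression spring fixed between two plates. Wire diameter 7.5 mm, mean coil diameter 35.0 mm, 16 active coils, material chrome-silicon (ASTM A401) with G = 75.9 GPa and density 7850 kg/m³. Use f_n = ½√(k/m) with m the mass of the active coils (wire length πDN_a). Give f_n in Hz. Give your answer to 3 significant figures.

k = Gd⁴/(8D³N_a) = (75.9×10³)(7.5⁴)/(8·35.0³·16) = 43.76 N/mm = 43760 N/m
Wire length L = πDN_a = π·35.0·16 = 1759.3 mm
m = ρ·(πd²/4)·L = 7850 × 44.179×10⁻⁶ m² × 1.7593 m = 0.61013 kg
f_n = ½√(k/m) = 0.5·√(43760/0.61013) = 0.5·√(71722) = 133.9 Hz

134 Hz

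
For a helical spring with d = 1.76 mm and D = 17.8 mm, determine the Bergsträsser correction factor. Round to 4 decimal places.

1.1335

C = D/d = 17.8/1.76 = 10.1136
K_B = (4C+2)/(4C−3) = 42.455/37.455 = 1.1335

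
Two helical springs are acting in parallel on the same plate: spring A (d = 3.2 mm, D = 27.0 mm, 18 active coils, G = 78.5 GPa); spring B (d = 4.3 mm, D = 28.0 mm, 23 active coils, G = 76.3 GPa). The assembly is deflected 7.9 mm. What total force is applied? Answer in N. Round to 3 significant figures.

k_A = Gd⁴/(8D³N_a) = (78.5×10³)(3.2⁴)/(8·27.0³·18) = 2.9041 N/mm
k_B = Gd⁴/(8D³N_a) = (76.3×10³)(4.3⁴)/(8·28.0³·23) = 6.4581 N/mm
Parallel: k_eq = 2.9041 + 6.4581 = 9.3623 N/mm
F = k_eq·δ = 9.3623·7.9 = 73.962 N

74.0 N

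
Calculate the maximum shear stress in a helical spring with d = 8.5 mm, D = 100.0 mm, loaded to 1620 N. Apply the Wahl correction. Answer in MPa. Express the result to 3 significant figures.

Spring index C = D/d = 100.0/8.5 = 11.7647
K_W = (4C−1)/(4C−4) + 0.615/C = 46.059/43.059 + 0.0523 = 1.1219
τ₀ = 8FD/(πd³) = 8·1620·100.0/(π·8.5³) = 1.296e+06/1929.3 = 671.74 MPa
τ_max = K·τ₀ = 1.1219 × 671.74 = 753.65 MPa

754 MPa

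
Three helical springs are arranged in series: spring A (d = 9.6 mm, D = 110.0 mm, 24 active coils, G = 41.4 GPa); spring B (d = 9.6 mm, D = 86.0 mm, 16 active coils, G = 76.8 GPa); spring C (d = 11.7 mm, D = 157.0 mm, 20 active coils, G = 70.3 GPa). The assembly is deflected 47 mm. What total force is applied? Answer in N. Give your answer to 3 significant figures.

35.6 N

k_A = Gd⁴/(8D³N_a) = (41.4×10³)(9.6⁴)/(8·110.0³·24) = 1.376 N/mm
k_B = Gd⁴/(8D³N_a) = (76.8×10³)(9.6⁴)/(8·86.0³·16) = 8.012 N/mm
k_C = Gd⁴/(8D³N_a) = (70.3×10³)(11.7⁴)/(8·157.0³·20) = 2.1276 N/mm
Series: 1/k_eq = 1/1.376 + 1/8.012 + 1/2.1276 = 1.3216; k_eq = 0.75666 N/mm
F = k_eq·δ = 0.75666·47 = 35.563 N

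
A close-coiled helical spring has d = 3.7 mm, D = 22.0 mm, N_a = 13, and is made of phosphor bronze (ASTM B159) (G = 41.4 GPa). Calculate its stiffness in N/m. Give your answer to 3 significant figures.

k = Gd⁴/(8D³N_a) = (41.4×10³ × 3.7⁴) / (8 × 22.0³ × 13)
  = 7.75903e+06 / 1.10739e+06 = 7.0066 N/mm = 7006.6 N/m

7010 N/m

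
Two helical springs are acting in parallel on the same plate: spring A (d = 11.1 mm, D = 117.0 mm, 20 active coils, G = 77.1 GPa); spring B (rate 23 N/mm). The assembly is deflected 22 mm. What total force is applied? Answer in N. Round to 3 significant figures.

606 N

k_A = Gd⁴/(8D³N_a) = (77.1×10³)(11.1⁴)/(8·117.0³·20) = 4.5674 N/mm
Parallel: k_eq = 4.5674 + 23 = 27.567 N/mm
F = k_eq·δ = 27.567·22 = 606.48 N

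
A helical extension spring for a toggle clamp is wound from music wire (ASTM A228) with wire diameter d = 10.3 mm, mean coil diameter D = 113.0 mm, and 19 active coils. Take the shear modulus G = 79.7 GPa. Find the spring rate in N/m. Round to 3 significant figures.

4090 N/m

k = Gd⁴/(8D³N_a) = (79.7×10³ × 10.3⁴) / (8 × 113.0³ × 19)
  = 8.97031e+08 / 2.1932e+08 = 4.09 N/mm = 4090 N/m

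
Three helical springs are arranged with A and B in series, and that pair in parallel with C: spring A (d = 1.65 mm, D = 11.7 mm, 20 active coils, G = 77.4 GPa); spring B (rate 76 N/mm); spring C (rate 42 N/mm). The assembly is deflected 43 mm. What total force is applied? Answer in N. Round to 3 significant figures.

k_A = Gd⁴/(8D³N_a) = (77.4×10³)(1.65⁴)/(8·11.7³·20) = 2.2387 N/mm
Springs A,B series: k_AB = 1/(1/2.2387+1/76) = 2.1747 N/mm; parallel with C: k_eq = 2.1747+42 = 44.175 N/mm
F = k_eq·δ = 44.175·43 = 1899.5 N

1900 N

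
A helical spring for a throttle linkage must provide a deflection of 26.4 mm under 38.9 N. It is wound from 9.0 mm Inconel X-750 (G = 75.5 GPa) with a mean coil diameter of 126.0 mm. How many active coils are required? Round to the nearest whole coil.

21

Required rate k = F/δ = 38.9/26.4 = 1.4735 N/mm
N_a = Gd⁴/(8D³k) = (75.5×10³ × 9.0⁴)/(8 × 126.0³ × 1.4735)
    = 4.95356e+08 / 2.35802e+07 = 21.01 → 21 coils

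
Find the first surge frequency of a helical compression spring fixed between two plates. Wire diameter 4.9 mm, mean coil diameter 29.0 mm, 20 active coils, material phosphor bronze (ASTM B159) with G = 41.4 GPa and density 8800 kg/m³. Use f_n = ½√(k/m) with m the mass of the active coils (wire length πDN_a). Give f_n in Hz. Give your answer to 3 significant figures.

71.1 Hz

k = Gd⁴/(8D³N_a) = (41.4×10³)(4.9⁴)/(8·29.0³·20) = 6.116 N/mm = 6116 N/m
Wire length L = πDN_a = π·29.0·20 = 1822.1 mm
m = ρ·(πd²/4)·L = 8800 × 18.857×10⁻⁶ m² × 1.8221 m = 0.30237 kg
f_n = ½√(k/m) = 0.5·√(6116/0.30237) = 0.5·√(20227) = 71.111 Hz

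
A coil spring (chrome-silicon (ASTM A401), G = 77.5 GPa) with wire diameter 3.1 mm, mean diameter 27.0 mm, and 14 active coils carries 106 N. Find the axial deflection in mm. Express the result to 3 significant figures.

32.6 mm

k = Gd⁴/(8D³N_a) = (77.5×10³)(3.1⁴)/(8·27.0³·14) = 3.2467 N/mm
δ = F/k = 106 / 3.2467 = 32.649 mm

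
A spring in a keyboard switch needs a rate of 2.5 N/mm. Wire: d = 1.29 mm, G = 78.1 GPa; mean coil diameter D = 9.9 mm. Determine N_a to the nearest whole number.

11

N_a = Gd⁴/(8D³k) = (78.1×10³ × 1.29⁴)/(8 × 9.9³ × 2.5)
    = 216277 / 19406 = 11.14 → 11 coils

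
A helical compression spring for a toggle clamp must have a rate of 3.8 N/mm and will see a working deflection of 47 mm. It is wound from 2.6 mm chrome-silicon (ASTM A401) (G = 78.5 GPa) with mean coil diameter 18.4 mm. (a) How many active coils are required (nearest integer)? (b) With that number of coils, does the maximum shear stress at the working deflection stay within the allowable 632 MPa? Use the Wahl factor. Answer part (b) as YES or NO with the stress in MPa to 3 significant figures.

N_a = Gd⁴/(8D³k) = (78.5×10³)(2.6⁴)/(8·18.4³·3.8) = 18.94 → N_a = 19
Actual rate k = Gd⁴/(8D³·19) = 3.7885 N/mm
Working load F = kδ = 3.7885·47 = 178.06 N
C = 18.4/2.6 = 7.0769; K_W = (4C−1)/(4C−4)+0.615/C = 1.2103
τ_max = K_W·8FD/(πd³) = 1.2103·474.68 = 574.52 MPa
τ_max ≤ 632 MPa → acceptable

(a) 19 coils; (b) YES, τ_max = 575 MPa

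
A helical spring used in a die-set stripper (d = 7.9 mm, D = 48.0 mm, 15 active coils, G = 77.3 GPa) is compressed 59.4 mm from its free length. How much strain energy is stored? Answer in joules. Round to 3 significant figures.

40.0 J

k = Gd⁴/(8D³N_a) = (77.3×10³)(7.9⁴)/(8·48.0³·15) = 22.687 N/mm
U = ½kδ² = 0.5 × 22.687 × 59.4² = 40024 N·mm = 40.024 J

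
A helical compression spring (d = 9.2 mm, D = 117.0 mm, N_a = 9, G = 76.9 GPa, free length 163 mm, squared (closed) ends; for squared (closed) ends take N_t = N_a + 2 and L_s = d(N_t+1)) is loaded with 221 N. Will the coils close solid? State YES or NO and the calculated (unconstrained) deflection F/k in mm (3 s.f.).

k = Gd⁴/(8D³N_a) = (76.9×10³)(9.2⁴)/(8·117.0³·9) = 4.7774 N/mm
N_t = 11; L_s = 9.2·12 = 110.4 mm; δ_solid = L₀ − L_s = 163 − 110.4 = 52.6 mm
δ = F/k = 221/4.7774 = 46.26 mm
δ < δ_solid → spring does not go solid

NO, δ = 46.3 mm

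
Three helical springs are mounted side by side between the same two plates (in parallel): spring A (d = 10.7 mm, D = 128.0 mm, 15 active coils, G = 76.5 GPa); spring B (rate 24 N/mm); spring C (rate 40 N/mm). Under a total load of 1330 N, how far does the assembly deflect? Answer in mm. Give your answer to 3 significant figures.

k_A = Gd⁴/(8D³N_a) = (76.5×10³)(10.7⁴)/(8·128.0³·15) = 3.9846 N/mm
Parallel: k_eq = 3.9846 + 24 + 40 = 67.985 N/mm
δ = F/k_eq = 1330/67.985 = 19.563 mm

19.6 mm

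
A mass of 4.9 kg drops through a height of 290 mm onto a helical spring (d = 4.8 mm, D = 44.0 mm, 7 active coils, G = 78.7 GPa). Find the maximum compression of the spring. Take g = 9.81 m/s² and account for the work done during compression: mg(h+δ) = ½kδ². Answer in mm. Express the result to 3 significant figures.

62.2 mm

k = Gd⁴/(8D³N_a) = (78.7×10³)(4.8⁴)/(8·44.0³·7) = 8.7578 N/mm
W = mg = 4.9 × 9.81 = 48.069 N
½kδ² − Wδ − Wh = 0 → δ = (W + √(W² + 2kWh))/k
δ = (48.069 + √(2310.6 + 244167))/8.7578 = (48.069 + 496.46)/8.7578 = 62.177 mm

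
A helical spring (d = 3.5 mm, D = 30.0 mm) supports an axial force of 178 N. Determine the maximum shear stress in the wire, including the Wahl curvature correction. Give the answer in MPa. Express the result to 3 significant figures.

Spring index C = D/d = 30.0/3.5 = 8.5714
K_W = (4C−1)/(4C−4) + 0.615/C = 33.286/30.286 + 0.0717 = 1.1708
τ₀ = 8FD/(πd³) = 8·178·30.0/(π·3.5³) = 42720/134.7 = 317.16 MPa
τ_max = K·τ₀ = 1.1708 × 317.16 = 371.33 MPa

371 MPa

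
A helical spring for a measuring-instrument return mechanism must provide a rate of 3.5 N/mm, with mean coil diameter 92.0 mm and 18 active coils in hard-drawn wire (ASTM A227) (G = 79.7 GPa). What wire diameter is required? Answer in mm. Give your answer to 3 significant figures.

d = (8D³N_a·k / G)^(1/4) = (8·92.0³·18·3.5 / (79.7×10³))^0.25
  = (4924.2)^0.25 = 8.3769 mm

8.38 mm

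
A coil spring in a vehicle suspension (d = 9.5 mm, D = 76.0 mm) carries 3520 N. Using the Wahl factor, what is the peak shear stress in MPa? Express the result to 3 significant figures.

941 MPa

Spring index C = D/d = 76.0/9.5 = 8.0000
K_W = (4C−1)/(4C−4) + 0.615/C = 31.000/28.000 + 0.0769 = 1.1840
τ₀ = 8FD/(πd³) = 8·3520·76.0/(π·9.5³) = 2.14016e+06/2693.5 = 794.56 MPa
τ_max = K·τ₀ = 1.1840 × 794.56 = 940.77 MPa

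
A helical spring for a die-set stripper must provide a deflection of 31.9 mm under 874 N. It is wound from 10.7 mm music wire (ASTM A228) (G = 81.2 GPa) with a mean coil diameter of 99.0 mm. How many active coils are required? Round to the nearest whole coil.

Required rate k = F/δ = 874/31.9 = 27.398 N/mm
N_a = Gd⁴/(8D³k) = (81.2×10³ × 10.7⁴)/(8 × 99.0³ × 27.398)
    = 1.06437e+09 / 2.12675e+08 = 5.005 → 5 coils

5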